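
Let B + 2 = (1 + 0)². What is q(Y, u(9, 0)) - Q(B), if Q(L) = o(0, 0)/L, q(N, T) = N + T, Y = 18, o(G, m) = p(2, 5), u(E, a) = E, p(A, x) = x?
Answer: 32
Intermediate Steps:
o(G, m) = 5
B = -1 (B = -2 + (1 + 0)² = -2 + 1² = -2 + 1 = -1)
Q(L) = 5/L
q(Y, u(9, 0)) - Q(B) = (18 + 9) - 5/(-1) = 27 - 5*(-1) = 27 - 1*(-5) = 27 + 5 = 32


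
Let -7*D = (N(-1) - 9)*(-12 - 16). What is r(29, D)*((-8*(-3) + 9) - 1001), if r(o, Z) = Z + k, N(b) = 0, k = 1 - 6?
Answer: 39688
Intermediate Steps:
k = -5
D = -36 (D = -(0 - 9)*(-12 - 16)/7 = -(-9)*(-28)/7 = -⅐*252 = -36)
r(o, Z) = -5 + Z (r(o, Z) = Z - 5 = -5 + Z)
r(29, D)*((-8*(-3) + 9) - 1001) = (-5 - 36)*((-8*(-3) + 9) - 1001) = -41*((24 + 9) - 1001) = -41*(33 - 1001) = -41*(-968) = 39688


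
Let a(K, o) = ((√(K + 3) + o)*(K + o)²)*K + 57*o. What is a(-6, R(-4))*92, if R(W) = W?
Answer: 199824 - 55200*I*√3 ≈ 1.9982e+5 - 95609.0*I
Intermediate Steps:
a(K, o) = 57*o + K*(K + o)²*(o + √(3 + K)) (a(K, o) = ((√(3 + K) + o)*(K + o)²)*K + 57*o = ((o + √(3 + K))*(K + o)²)*K + 57*o = ((K + o)²*(o + √(3 + K)))*K + 57*o = K*(K + o)²*(o + √(3 + K)) + 57*o = 57*o + K*(K + o)²*(o + √(3 + K)))
a(-6, R(-4))*92 = (57*(-4) - 6*(-4)*(-6 - 4)² - 6*√(3 - 6)*(-6 - 4)²)*92 = (-228 - 6*(-4)*(-10)² - 6*√(-3)*(-10)²)*92 = (-228 - 6*(-4)*100 - 6*I*√3*100)*92 = (-228 + 2400 - 600*I*√3)*92 = (2172 - 600*I*√3)*92 = 199824 - 55200*I*√3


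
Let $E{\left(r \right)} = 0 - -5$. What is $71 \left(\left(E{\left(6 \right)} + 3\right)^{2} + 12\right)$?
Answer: $5396$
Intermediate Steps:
$E{\left(r \right)} = 5$ ($E{\left(r \right)} = 0 + 5 = 5$)
$71 \left(\left(E{\left(6 \right)} + 3\right)^{2} + 12\right) = 71 \left(\left(5 + 3\right)^{2} + 12\right) = 71 \left(8^{2} + 12\right) = 71 \left(64 + 12\right) = 71 \cdot 76 = 5396$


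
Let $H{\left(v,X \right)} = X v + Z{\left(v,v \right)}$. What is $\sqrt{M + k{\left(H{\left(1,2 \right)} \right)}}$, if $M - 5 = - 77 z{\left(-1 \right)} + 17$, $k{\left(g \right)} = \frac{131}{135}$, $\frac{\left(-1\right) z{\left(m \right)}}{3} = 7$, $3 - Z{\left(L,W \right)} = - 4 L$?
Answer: $\frac{2 \sqrt{830235}}{45} \approx 40.497$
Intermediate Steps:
$Z{\left(L,W \right)} = 3 + 4 L$ ($Z{\left(L,W \right)} = 3 - - 4 L = 3 + 4 L$)
$z{\left(m \right)} = -21$ ($z{\left(m \right)} = \left(-3\right) 7 = -21$)
$H{\left(v,X \right)} = 3 + 4 v + X v$ ($H{\left(v,X \right)} = X v + \left(3 + 4 v\right) = 3 + 4 v + X v$)
$k{\left(g \right)} = \frac{131}{135}$ ($k{\left(g \right)} = 131 \cdot \frac{1}{135} = \frac{131}{135}$)
$M = 1639$ ($M = 5 + \left(\left(-77\right) \left(-21\right) + 17\right) = 5 + \left(1617 + 17\right) = 5 + 1634 = 1639$)
$\sqrt{M + k{\left(H{\left(1,2 \right)} \right)}} = \sqrt{1639 + \frac{131}{135}} = \sqrt{\frac{221396}{135}} = \frac{2 \sqrt{830235}}{45}$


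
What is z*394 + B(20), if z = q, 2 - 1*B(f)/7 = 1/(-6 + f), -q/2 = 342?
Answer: -538965/2 ≈ -2.6948e+5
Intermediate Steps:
q = -684 (q = -2*342 = -684)
B(f) = 14 - 7/(-6 + f)
z = -684
z*394 + B(20) = -684*394 + 7*(-13 + 2*20)/(-6 + 20) = -269496 + 7*(-13 + 40)/14 = -269496 + 7*(1/14)*27 = -269496 + 27/2 = -538965/2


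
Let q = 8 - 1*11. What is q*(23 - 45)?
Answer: 66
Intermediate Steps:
q = -3 (q = 8 - 11 = -3)
q*(23 - 45) = -3*(23 - 45) = -3*(-22) = 66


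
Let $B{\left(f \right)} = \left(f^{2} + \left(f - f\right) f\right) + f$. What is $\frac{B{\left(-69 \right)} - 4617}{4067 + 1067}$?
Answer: $\frac{75}{5134} \approx 0.014608$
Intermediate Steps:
$B{\left(f \right)} = f + f^{2}$ ($B{\left(f \right)} = \left(f^{2} + 0 f\right) + f = \left(f^{2} + 0\right) + f = f^{2} + f = f + f^{2}$)
$\frac{B{\left(-69 \right)} - 4617}{4067 + 1067} = \frac{- 69 \left(1 - 69\right) - 4617}{4067 + 1067} = \frac{\left(-69\right) \left(-68\right) - 4617}{5134} = \left(4692 - 4617\right) \frac{1}{5134} = 75 \cdot \frac{1}{5134} = \frac{75}{5134}$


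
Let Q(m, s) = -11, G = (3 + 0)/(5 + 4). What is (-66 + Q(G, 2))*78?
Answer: -6006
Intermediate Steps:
G = 1/3 (G = 3/9 = 3*(1/9) = 1/3 ≈ 0.33333)
(-66 + Q(G, 2))*78 = (-66 - 11)*78 = -77*78 = -6006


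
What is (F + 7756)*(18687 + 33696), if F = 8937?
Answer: 874429419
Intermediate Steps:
(F + 7756)*(18687 + 33696) = (8937 + 7756)*(18687 + 33696) = 16693*52383 = 874429419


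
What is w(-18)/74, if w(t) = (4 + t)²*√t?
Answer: 294*I*√2/37 ≈ 11.237*I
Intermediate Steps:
w(t) = √t*(4 + t)²
w(-18)/74 = (√(-18)*(4 - 18)²)/74 = ((3*I*√2)*(-14)²)*(1/74) = ((3*I*√2)*196)*(1/74) = (588*I*√2)*(1/74) = 294*I*√2/37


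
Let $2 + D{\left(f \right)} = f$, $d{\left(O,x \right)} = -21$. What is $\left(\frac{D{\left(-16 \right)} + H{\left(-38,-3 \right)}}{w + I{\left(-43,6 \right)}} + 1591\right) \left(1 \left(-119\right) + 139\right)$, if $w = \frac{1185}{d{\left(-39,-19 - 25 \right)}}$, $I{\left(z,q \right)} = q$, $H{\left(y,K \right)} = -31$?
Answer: $\frac{11239320}{353} \approx 31839.0$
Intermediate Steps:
$D{\left(f \right)} = -2 + f$
$w = - \frac{395}{7}$ ($w = \frac{1185}{-21} = 1185 \left(- \frac{1}{21}\right) = - \frac{395}{7} \approx -56.429$)
$\left(\frac{D{\left(-16 \right)} + H{\left(-38,-3 \right)}}{w + I{\left(-43,6 \right)}} + 1591\right) \left(1 \left(-119\right) + 139\right) = \left(\frac{\left(-2 - 16\right) - 31}{- \frac{395}{7} + 6} + 1591\right) \left(1 \left(-119\right) + 139\right) = \left(\frac{-18 - 31}{- \frac{353}{7}} + 1591\right) \left(-119 + 139\right) = \left(\left(-49\right) \left(- \frac{7}{353}\right) + 1591\right) 20 = \left(\frac{343}{353} + 1591\right) 20 = \frac{561966}{353} \cdot 20 = \frac{11239320}{353}$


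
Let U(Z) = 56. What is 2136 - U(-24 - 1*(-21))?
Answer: 2080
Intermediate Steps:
2136 - U(-24 - 1*(-21)) = 2136 - 1*56 = 2136 - 56 = 2080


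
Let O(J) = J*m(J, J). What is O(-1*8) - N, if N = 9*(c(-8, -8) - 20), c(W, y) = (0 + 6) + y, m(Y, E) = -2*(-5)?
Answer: 118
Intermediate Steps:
m(Y, E) = 10
c(W, y) = 6 + y
N = -198 (N = 9*((6 - 8) - 20) = 9*(-2 - 20) = 9*(-22) = -198)
O(J) = 10*J (O(J) = J*10 = 10*J)
O(-1*8) - N = 10*(-1*8) - 1*(-198) = 10*(-8) + 198 = -80 + 198 = 118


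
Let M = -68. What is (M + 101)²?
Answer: 1089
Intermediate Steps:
(M + 101)² = (-68 + 101)² = 33² = 1089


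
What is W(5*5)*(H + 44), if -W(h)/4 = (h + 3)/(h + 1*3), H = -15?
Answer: -116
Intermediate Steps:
W(h) = -4 (W(h) = -4*(h + 3)/(h + 1*3) = -4*(3 + h)/(h + 3) = -4*(3 + h)/(3 + h) = -4*1 = -4)
W(5*5)*(H + 44) = -4*(-15 + 44) = -4*29 = -116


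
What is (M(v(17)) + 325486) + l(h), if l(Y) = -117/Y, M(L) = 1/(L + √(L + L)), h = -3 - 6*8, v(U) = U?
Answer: 82999532/255 - √34/255 ≈ 3.2549e+5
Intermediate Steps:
h = -51 (h = -3 - 48 = -51)
M(L) = 1/(L + √2*√L) (M(L) = 1/(L + √(2*L)) = 1/(L + √2*√L))
(M(v(17)) + 325486) + l(h) = (1/(17 + √2*√17) + 325486) - 117/(-51) = (1/(17 + √34) + 325486) - 117*(-1/51) = (325486 + 1/(17 + √34)) + 39/17 = 5533301/17 + 1/(17 + √34)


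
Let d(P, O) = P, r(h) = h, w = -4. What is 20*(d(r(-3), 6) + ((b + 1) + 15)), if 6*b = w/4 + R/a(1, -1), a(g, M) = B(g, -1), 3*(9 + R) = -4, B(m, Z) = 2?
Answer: 2155/9 ≈ 239.44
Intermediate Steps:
R = -31/3 (R = -9 + (⅓)*(-4) = -9 - 4/3 = -31/3 ≈ -10.333)
a(g, M) = 2
b = -37/36 (b = (-4/4 - 31/3/2)/6 = (-4*¼ - 31/3*½)/6 = (-1 - 31/6)/6 = (⅙)*(-37/6) = -37/36 ≈ -1.0278)
20*(d(r(-3), 6) + ((b + 1) + 15)) = 20*(-3 + ((-37/36 + 1) + 15)) = 20*(-3 + (-1/36 + 15)) = 20*(-3 + 539/36) = 20*(431/36) = 2155/9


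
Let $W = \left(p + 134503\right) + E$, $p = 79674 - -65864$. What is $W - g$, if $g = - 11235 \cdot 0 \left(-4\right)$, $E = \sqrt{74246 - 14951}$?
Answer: $280041 + \sqrt{59295} \approx 2.8028 \cdot 10^{5}$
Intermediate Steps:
$E = \sqrt{59295} \approx 243.51$
$p = 145538$ ($p = 79674 + 65864 = 145538$)
$W = 280041 + \sqrt{59295}$ ($W = \left(145538 + 134503\right) + \sqrt{59295} = 280041 + \sqrt{59295} \approx 2.8028 \cdot 10^{5}$)
$g = 0$ ($g = \left(-11235\right) 0 = 0$)
$W - g = \left(280041 + \sqrt{59295}\right) - 0 = \left(280041 + \sqrt{59295}\right) + 0 = 280041 + \sqrt{59295}$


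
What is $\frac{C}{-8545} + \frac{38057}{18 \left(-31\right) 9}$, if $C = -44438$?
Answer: $- \frac{102029429}{42912990} \approx -2.3776$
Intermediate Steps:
$\frac{C}{-8545} + \frac{38057}{18 \left(-31\right) 9} = - \frac{44438}{-8545} + \frac{38057}{18 \left(-31\right) 9} = \left(-44438\right) \left(- \frac{1}{8545}\right) + \frac{38057}{\left(-558\right) 9} = \frac{44438}{8545} + \frac{38057}{-5022} = \frac{44438}{8545} + 38057 \left(- \frac{1}{5022}\right) = \frac{44438}{8545} - \frac{38057}{5022} = - \frac{102029429}{42912990}$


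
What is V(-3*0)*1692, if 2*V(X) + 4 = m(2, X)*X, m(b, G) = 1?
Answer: -3384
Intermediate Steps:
V(X) = -2 + X/2 (V(X) = -2 + (1*X)/2 = -2 + X/2)
V(-3*0)*1692 = (-2 + (-3*0)/2)*1692 = (-2 + (½)*0)*1692 = (-2 + 0)*1692 = -2*1692 = -3384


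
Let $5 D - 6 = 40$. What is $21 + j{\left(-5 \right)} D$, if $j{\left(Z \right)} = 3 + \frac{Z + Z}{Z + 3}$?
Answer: $\frac{473}{5} \approx 94.6$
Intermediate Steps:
$D = \frac{46}{5}$ ($D = \frac{6}{5} + \frac{1}{5} \cdot 40 = \frac{6}{5} + 8 = \frac{46}{5} \approx 9.2$)
$j{\left(Z \right)} = 3 + \frac{2 Z}{3 + Z}$
$21 + j{\left(-5 \right)} D = 21 + \frac{9 + 5 \left(-5\right)}{3 - 5} \cdot \frac{46}{5} = 21 + \frac{9 - 25}{-2} \cdot \frac{46}{5} = 21 + \left(- \frac{1}{2}\right) \left(-16\right) \frac{46}{5} = 21 + 8 \cdot \frac{46}{5} = 21 + \frac{368}{5} = \frac{473}{5}$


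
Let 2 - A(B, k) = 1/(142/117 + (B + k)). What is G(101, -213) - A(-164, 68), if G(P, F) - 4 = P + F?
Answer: -1220017/11090 ≈ -110.01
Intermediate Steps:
A(B, k) = 2 - 1/(142/117 + B + k) (A(B, k) = 2 - 1/(142/117 + (B + k)) = 2 - 1/(142/117 + B + k))
G(P, F) = 4 + F + P (G(P, F) = 4 + (P + F) = 4 + (F + P) = 4 + F + P)
G(101, -213) - A(-164, 68) = (4 - 213 + 101) - (167 + 234*(-164) + 234*68)/(142 + 117*(-164) + 117*68) = -108 - (167 - 38376 + 15912)/(142 - 19188 + 7956) = -108 - (-22297)/(-11090) = -108 - (-1)*(-22297)/11090 = -108 - 1*22297/11090 = -108 - 22297/11090 = -1220017/11090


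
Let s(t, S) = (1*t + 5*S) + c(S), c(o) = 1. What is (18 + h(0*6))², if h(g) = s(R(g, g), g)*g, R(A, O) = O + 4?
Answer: 324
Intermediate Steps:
R(A, O) = 4 + O
s(t, S) = 1 + t + 5*S (s(t, S) = (1*t + 5*S) + 1 = (t + 5*S) + 1 = 1 + t + 5*S)
h(g) = g*(5 + 6*g) (h(g) = (1 + (4 + g) + 5*g)*g = (5 + 6*g)*g = g*(5 + 6*g))
(18 + h(0*6))² = (18 + (0*6)*(5 + 6*(0*6)))² = (18 + 0*(5 + 6*0))² = (18 + 0*(5 + 0))² = (18 + 0*5)² = (18 + 0)² = 18² = 324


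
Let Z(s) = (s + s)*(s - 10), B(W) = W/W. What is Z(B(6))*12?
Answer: -216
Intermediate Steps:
B(W) = 1
Z(s) = 2*s*(-10 + s) (Z(s) = (2*s)*(-10 + s) = 2*s*(-10 + s))
Z(B(6))*12 = (2*1*(-10 + 1))*12 = (2*1*(-9))*12 = -18*12 = -216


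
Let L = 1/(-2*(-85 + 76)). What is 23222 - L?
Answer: 417995/18 ≈ 23222.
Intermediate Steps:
L = 1/18 (L = 1/(-2*(-9)) = 1/18 ≈ 0.055556)
23222 - L = 23222 - 1*1/18 = 23222 - 1/18 = 417995/18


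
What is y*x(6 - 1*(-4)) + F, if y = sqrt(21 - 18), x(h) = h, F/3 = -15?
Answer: -45 + 10*sqrt(3) ≈ -27.680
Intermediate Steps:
F = -45 (F = 3*(-15) = -45)
y = sqrt(3) ≈ 1.7320
y*x(6 - 1*(-4)) + F = sqrt(3)*(6 - 1*(-4)) - 45 = sqrt(3)*(6 + 4) - 45 = sqrt(3)*10 - 45 = 10*sqrt(3) - 45 = -45 + 10*sqrt(3)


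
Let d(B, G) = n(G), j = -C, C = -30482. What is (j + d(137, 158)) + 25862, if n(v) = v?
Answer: 56502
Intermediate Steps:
j = 30482 (j = -1*(-30482) = 30482)
d(B, G) = G
(j + d(137, 158)) + 25862 = (30482 + 158) + 25862 = 30640 + 25862 = 56502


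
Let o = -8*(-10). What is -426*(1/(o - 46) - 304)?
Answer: 2201355/17 ≈ 1.2949e+5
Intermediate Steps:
o = 80
-426*(1/(o - 46) - 304) = -426*(1/(80 - 46) - 304) = -426*(1/34 - 304) = -426*(-10335/34) = 2201355/17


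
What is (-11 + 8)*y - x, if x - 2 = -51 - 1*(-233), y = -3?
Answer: -175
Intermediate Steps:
x = 184 (x = 2 + (-51 - 1*(-233)) = 2 + (-51 + 233) = 2 + 182 = 184)
(-11 + 8)*y - x = (-11 + 8)*(-3) - 1*184 = -3*(-3) - 184 = 9 - 184 = -175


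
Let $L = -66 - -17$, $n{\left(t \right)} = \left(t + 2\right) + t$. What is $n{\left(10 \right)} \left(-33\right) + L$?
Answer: $-775$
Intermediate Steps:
$n{\left(t \right)} = 2 + 2 t$ ($n{\left(t \right)} = \left(2 + t\right) + t = 2 + 2 t$)
$L = -49$ ($L = -66 + 17 = -49$)
$n{\left(10 \right)} \left(-33\right) + L = \left(2 + 2 \cdot 10\right) \left(-33\right) - 49 = \left(2 + 20\right) \left(-33\right) - 49 = 22 \left(-33\right) - 49 = -726 - 49 = -775$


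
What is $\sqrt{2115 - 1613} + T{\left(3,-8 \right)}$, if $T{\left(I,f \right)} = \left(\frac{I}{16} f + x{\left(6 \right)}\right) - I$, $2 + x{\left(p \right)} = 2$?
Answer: $- \frac{9}{2} + \sqrt{502} \approx 17.905$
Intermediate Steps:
$x{\left(p \right)} = 0$ ($x{\left(p \right)} = -2 + 2 = 0$)
$T{\left(I,f \right)} = - I + \frac{I f}{16}$ ($T{\left(I,f \right)} = \left(\frac{I}{16} f + 0\right) - I = \left(\frac{I f}{16} + 0\right) - I = \frac{I f}{16} - I = - I + \frac{I f}{16}$)
$\sqrt{2115 - 1613} + T{\left(3,-8 \right)} = \sqrt{2115 - 1613} + \frac{1}{16} \cdot 3 \left(-16 - 8\right) = \sqrt{502} + \frac{1}{16} \cdot 3 \left(-24\right) = \sqrt{502} - \frac{9}{2} = - \frac{9}{2} + \sqrt{502}$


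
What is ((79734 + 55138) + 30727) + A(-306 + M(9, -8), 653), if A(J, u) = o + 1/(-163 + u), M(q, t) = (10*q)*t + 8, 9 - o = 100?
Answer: 81098921/490 ≈ 1.6551e+5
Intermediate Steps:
o = -91 (o = 9 - 1*100 = 9 - 100 = -91)
M(q, t) = 8 + 10*q*t (M(q, t) = 10*q*t + 8 = 8 + 10*q*t)
A(J, u) = -91 + 1/(-163 + u)
((79734 + 55138) + 30727) + A(-306 + M(9, -8), 653) = ((79734 + 55138) + 30727) + (14834 - 91*653)/(-163 + 653) = (134872 + 30727) + (14834 - 59423)/490 = 165599 + (1/490)*(-44589) = 165599 - 44589/490 = 81098921/490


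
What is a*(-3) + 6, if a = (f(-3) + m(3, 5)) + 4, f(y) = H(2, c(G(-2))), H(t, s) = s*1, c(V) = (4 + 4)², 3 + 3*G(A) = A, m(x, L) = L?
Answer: -213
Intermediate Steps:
G(A) = -1 + A/3
c(V) = 64 (c(V) = 8² = 64)
H(t, s) = s
f(y) = 64
a = 73 (a = (64 + 5) + 4 = 69 + 4 = 73)
a*(-3) + 6 = 73*(-3) + 6 = -219 + 6 = -213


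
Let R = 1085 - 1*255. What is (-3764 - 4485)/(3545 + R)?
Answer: -8249/4375 ≈ -1.8855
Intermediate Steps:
R = 830 (R = 1085 - 255 = 830)
(-3764 - 4485)/(3545 + R) = (-3764 - 4485)/(3545 + 830) = -8249/4375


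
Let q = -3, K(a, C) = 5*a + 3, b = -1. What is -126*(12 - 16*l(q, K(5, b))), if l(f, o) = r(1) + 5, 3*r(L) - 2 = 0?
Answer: 9912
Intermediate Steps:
r(L) = ⅔ (r(L) = ⅔ + (⅓)*0 = ⅔ + 0 = ⅔)
K(a, C) = 3 + 5*a
l(f, o) = 17/3 (l(f, o) = ⅔ + 5 = 17/3)
-126*(12 - 16*l(q, K(5, b))) = -126*(12 - 16*17/3) = -126*(12 - 272/3) = -126*(-236/3) = 9912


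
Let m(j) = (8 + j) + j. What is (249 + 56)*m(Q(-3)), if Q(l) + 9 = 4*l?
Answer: -10370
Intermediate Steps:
Q(l) = -9 + 4*l
m(j) = 8 + 2*j
(249 + 56)*m(Q(-3)) = (249 + 56)*(8 + 2*(-9 + 4*(-3))) = 305*(8 + 2*(-9 - 12)) = 305*(8 + 2*(-21)) = 305*(8 - 42) = 305*(-34) = -10370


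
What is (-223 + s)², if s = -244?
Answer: 218089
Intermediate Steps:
(-223 + s)² = (-223 - 244)² = (-467)² = 218089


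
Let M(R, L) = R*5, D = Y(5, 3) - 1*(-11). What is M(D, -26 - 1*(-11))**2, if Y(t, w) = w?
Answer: 4900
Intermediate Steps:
D = 14 (D = 3 - 1*(-11) = 3 + 11 = 14)
M(R, L) = 5*R
M(D, -26 - 1*(-11))**2 = (5*14)**2 = 70**2 = 4900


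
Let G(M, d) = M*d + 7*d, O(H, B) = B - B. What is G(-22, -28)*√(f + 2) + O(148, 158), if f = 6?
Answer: 840*√2 ≈ 1187.9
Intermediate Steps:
O(H, B) = 0
G(M, d) = 7*d + M*d
G(-22, -28)*√(f + 2) + O(148, 158) = (-28*(7 - 22))*√(6 + 2) + 0 = (-28*(-15))*√8 + 0 = 420*(2*√2) + 0 = 840*√2 + 0 = 840*√2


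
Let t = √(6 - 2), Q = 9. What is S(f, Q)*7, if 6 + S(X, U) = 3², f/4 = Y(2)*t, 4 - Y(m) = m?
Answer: 21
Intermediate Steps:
Y(m) = 4 - m
t = 2 (t = √4 = 2)
f = 16 (f = 4*((4 - 1*2)*2) = 4*((4 - 2)*2) = 4*(2*2) = 4*4 = 16)
S(X, U) = 3 (S(X, U) = -6 + 3² = -6 + 9 = 3)
S(f, Q)*7 = 3*7 = 21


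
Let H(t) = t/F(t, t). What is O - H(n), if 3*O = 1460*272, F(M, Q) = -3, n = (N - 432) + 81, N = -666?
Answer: 396103/3 ≈ 1.3203e+5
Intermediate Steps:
n = -1017 (n = (-666 - 432) + 81 = -1098 + 81 = -1017)
H(t) = -t/3 (H(t) = t/(-3) = t*(-⅓) = -t/3)
O = 397120/3 (O = (1460*272)/3 = (⅓)*397120 = 397120/3 ≈ 1.3237e+5)
O - H(n) = 397120/3 - (-1)*(-1017)/3 = 397120/3 - 1*339 = 397120/3 - 339 = 396103/3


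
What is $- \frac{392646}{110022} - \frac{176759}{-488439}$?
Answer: $- \frac{28722706816}{8956505943} \approx -3.2069$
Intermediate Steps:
$- \frac{392646}{110022} - \frac{176759}{-488439} = \left(-392646\right) \frac{1}{110022} - - \frac{176759}{488439} = - \frac{65441}{18337} + \frac{176759}{488439} = - \frac{28722706816}{8956505943}$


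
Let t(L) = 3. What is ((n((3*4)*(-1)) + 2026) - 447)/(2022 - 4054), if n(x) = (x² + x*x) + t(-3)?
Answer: -935/1016 ≈ -0.92028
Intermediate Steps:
n(x) = 3 + 2*x² (n(x) = (x² + x*x) + 3 = (x² + x²) + 3 = 2*x² + 3 = 3 + 2*x²)
((n((3*4)*(-1)) + 2026) - 447)/(2022 - 4054) = (((3 + 2*((3*4)*(-1))²) + 2026) - 447)/(2022 - 4054) = (((3 + 2*(12*(-1))²) + 2026) - 447)/(-2032) = (((3 + 2*(-12)²) + 2026) - 447)*(-1/2032) = (((3 + 2*144) + 2026) - 447)*(-1/2032) = (((3 + 288) + 2026) - 447)*(-1/2032) = ((291 + 2026) - 447)*(-1/2032) = (2317 - 447)*(-1/2032) = 1870*(-1/2032) = -935/1016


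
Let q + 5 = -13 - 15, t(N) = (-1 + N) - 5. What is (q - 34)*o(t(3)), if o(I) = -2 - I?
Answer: -67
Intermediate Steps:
t(N) = -6 + N
q = -33 (q = -5 + (-13 - 15) = -5 - 28 = -33)
(q - 34)*o(t(3)) = (-33 - 34)*(-2 - (-6 + 3)) = -67*(-2 - 1*(-3)) = -67*(-2 + 3) = -67*1 = -67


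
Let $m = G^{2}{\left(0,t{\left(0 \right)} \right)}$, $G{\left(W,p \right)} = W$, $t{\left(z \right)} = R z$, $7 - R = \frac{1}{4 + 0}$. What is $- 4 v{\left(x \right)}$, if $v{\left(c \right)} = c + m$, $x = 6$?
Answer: $-24$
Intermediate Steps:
$R = \frac{27}{4}$ ($R = 7 - \frac{1}{4 + 0} = 7 - \frac{1}{4} = \frac{27}{4} \approx 6.75$)
$t{\left(z \right)} = \frac{27 z}{4}$
$m = 0$ ($m = 0^{2} = 0$)
$v{\left(c \right)} = c$ ($v{\left(c \right)} = c + 0 = c$)
$- 4 v{\left(x \right)} = \left(-4\right) 6 = -24$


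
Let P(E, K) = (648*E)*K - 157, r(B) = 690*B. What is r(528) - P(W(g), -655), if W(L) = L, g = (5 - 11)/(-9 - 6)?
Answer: 534253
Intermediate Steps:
g = 2/5 (g = -6/(-15) = -6*(-1/15) = 2/5 ≈ 0.40000)
P(E, K) = -157 + 648*E*K (P(E, K) = 648*E*K - 157 = -157 + 648*E*K)
r(528) - P(W(g), -655) = 690*528 - (-157 + 648*(2/5)*(-655)) = 364320 - (-157 - 169776) = 364320 - 1*(-169933) = 364320 + 169933 = 534253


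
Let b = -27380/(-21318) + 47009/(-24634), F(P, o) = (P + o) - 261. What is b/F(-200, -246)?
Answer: 163829471/185639680842 ≈ 0.00088251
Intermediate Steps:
F(P, o) = -261 + P + o
b = -163829471/262573806 (b = -27380*(-1/21318) + 47009*(-1/24634) = 13690/10659 - 47009/24634 = -163829471/262573806 ≈ -0.62394)
b/F(-200, -246) = -163829471/(262573806*(-261 - 200 - 246)) = -163829471/262573806/(-707) = -163829471/262573806*(-1/707) = 163829471/185639680842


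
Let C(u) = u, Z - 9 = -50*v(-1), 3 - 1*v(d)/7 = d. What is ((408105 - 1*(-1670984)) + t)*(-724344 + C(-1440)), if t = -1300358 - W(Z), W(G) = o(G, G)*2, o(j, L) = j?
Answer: -567209631192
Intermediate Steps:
v(d) = 21 - 7*d
Z = -1391 (Z = 9 - 50*(21 - 7*(-1)) = 9 - 50*(21 + 7) = 9 - 50*28 = 9 - 1400 = -1391)
W(G) = 2*G (W(G) = G*2 = 2*G)
t = -1297576 (t = -1300358 - 2*(-1391) = -1300358 - 1*(-2782) = -1300358 + 2782 = -1297576)
((408105 - 1*(-1670984)) + t)*(-724344 + C(-1440)) = ((408105 - 1*(-1670984)) - 1297576)*(-724344 - 1440) = ((408105 + 1670984) - 1297576)*(-725784) = (2079089 - 1297576)*(-725784) = 781513*(-725784) = -567209631192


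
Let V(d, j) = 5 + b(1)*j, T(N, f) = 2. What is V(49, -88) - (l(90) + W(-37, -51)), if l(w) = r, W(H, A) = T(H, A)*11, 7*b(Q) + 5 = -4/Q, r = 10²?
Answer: -27/7 ≈ -3.8571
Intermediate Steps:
r = 100
b(Q) = -5/7 - 4/(7*Q) (b(Q) = -5/7 + (-4/Q)/7 = -5/7 - 4/(7*Q))
W(H, A) = 22 (W(H, A) = 2*11 = 22)
V(d, j) = 5 - 9*j/7 (V(d, j) = 5 + ((⅐)*(-4 - 5*1)/1)*j = 5 + ((⅐)*1*(-4 - 5))*j = 5 + ((⅐)*1*(-9))*j = 5 - 9*j/7)
l(w) = 100
V(49, -88) - (l(90) + W(-37, -51)) = (5 - 9/7*(-88)) - (100 + 22) = (5 + 792/7) - 1*122 = 827/7 - 122 = -27/7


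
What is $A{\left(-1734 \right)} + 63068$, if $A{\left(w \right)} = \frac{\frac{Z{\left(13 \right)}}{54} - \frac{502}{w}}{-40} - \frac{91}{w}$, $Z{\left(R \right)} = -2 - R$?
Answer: $\frac{13123200299}{208080} \approx 63068.0$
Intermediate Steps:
$A{\left(w \right)} = \frac{1}{144} - \frac{1569}{20 w}$ ($A{\left(w \right)} = \frac{\frac{-2 - 13}{54} - \frac{502}{w}}{-40} - \frac{91}{w} = \left(\left(-2 - 13\right) \frac{1}{54} - \frac{502}{w}\right) \left(- \frac{1}{40}\right) - \frac{91}{w} = \left(\left(-15\right) \frac{1}{54} - \frac{502}{w}\right) \left(- \frac{1}{40}\right) - \frac{91}{w} = \left(- \frac{5}{18} - \frac{502}{w}\right) \left(- \frac{1}{40}\right) - \frac{91}{w} = \left(\frac{1}{144} + \frac{251}{20 w}\right) - \frac{91}{w} = \frac{1}{144} - \frac{1569}{20 w}$)
$A{\left(-1734 \right)} + 63068 = \frac{-56484 + 5 \left(-1734\right)}{720 \left(-1734\right)} + 63068 = \frac{1}{720} \left(- \frac{1}{1734}\right) \left(-56484 - 8670\right) + 63068 = \frac{1}{720} \left(- \frac{1}{1734}\right) \left(-65154\right) + 63068 = \frac{10859}{208080} + 63068 = \frac{13123200299}{208080}$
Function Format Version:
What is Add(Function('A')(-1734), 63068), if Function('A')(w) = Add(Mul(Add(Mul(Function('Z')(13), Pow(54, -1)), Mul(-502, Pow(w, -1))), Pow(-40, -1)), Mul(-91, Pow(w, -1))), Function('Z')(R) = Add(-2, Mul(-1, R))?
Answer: Rational(13123200299, 208080) ≈ 63068.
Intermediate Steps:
Function('A')(w) = Add(Rational(1, 144), Mul(Rational(-1569, 20), Pow(w, -1))) (Function('A')(w) = Add(Mul(Add(Mul(Add(-2, Mul(-1, 13)), Pow(54, -1)), Mul(-502, Pow(w, -1))), Pow(-40, -1)), Mul(-91, Pow(w, -1))) = Add(Mul(Add(Mul(Add(-2, -13), Rational(1, 54)), Mul(-502, Pow(w, -1))), Rational(-1, 40)), Mul(-91, Pow(w, -1))) = Add(Mul(Add(Mul(-15, Rational(1, 54)), Mul(-502, Pow(w, -1))), Rational(-1, 40)), Mul(-91, Pow(w, -1))) = Add(Mul(Add(Rational(-5, 18), Mul(-502, Pow(w, -1))), Rational(-1, 40)), Mul(-91, Pow(w, -1))) = Add(Add(Rational(1, 144), Mul(Rational(251, 20), Pow(w, -1))), Mul(-91, Pow(w, -1))) = Add(Rational(1, 144), Mul(Rational(-1569, 20), Pow(w, -1))))
Add(Function('A')(-1734), 63068) = Add(Mul(Rational(1, 720), Pow(-1734, -1), Add(-56484, Mul(5, -1734))), 63068) = Add(Mul(Rational(1, 720), Rational(-1, 1734), Add(-56484, -8670)), 63068) = Add(Mul(Rational(1, 720), Rational(-1, 1734), -65154), 63068) = Add(Rational(10859, 208080), 63068) = Rational(13123200299, 208080)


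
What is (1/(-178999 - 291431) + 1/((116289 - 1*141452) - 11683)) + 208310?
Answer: 33432720736153/160495035 ≈ 2.0831e+5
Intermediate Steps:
(1/(-178999 - 291431) + 1/((116289 - 1*141452) - 11683)) + 208310 = (1/(-470430) + 1/((116289 - 141452) - 11683)) + 208310 = (-1/470430 + 1/(-25163 - 11683)) + 208310 = (-1/470430 + 1/(-36846)) + 208310 = (-1/470430 - 1/36846) + 208310 = -4697/160495035 + 208310 = 33432720736153/160495035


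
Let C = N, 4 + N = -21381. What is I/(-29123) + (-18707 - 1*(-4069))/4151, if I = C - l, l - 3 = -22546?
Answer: -431109332/120889573 ≈ -3.5661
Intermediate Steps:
N = -21385 (N = -4 - 21381 = -21385)
l = -22543 (l = 3 - 22546 = -22543)
C = -21385
I = 1158 (I = -21385 - 1*(-22543) = -21385 + 22543 = 1158)
I/(-29123) + (-18707 - 1*(-4069))/4151 = 1158/(-29123) + (-18707 - 1*(-4069))/4151 = 1158*(-1/29123) + (-18707 + 4069)*(1/4151) = -1158/29123 - 14638*1/4151 = -1158/29123 - 14638/4151 = -431109332/120889573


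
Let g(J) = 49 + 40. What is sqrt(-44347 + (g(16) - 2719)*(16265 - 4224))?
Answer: I*sqrt(31712177) ≈ 5631.4*I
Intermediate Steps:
g(J) = 89
sqrt(-44347 + (g(16) - 2719)*(16265 - 4224)) = sqrt(-44347 + (89 - 2719)*(16265 - 4224)) = sqrt(-44347 - 2630*12041) = sqrt(-44347 - 31667830) = sqrt(-31712177) = I*sqrt(31712177)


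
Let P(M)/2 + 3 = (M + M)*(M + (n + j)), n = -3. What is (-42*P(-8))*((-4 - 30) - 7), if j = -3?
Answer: 761124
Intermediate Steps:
P(M) = -6 + 4*M*(-6 + M) (P(M) = -6 + 2*((M + M)*(M + (-3 - 3))) = -6 + 2*((2*M)*(M - 6)) = -6 + 2*((2*M)*(-6 + M)) = -6 + 2*(2*M*(-6 + M)) = -6 + 4*M*(-6 + M))
(-42*P(-8))*((-4 - 30) - 7) = (-42*(-6 - 24*(-8) + 4*(-8)²))*((-4 - 30) - 7) = (-42*(-6 + 192 + 4*64))*(-34 - 7) = -42*(-6 + 192 + 256)*(-41) = -42*442*(-41) = -18564*(-41) = 761124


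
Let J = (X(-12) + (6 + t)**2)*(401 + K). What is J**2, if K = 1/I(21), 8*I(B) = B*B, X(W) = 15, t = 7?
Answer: 1058865657326656/194481 ≈ 5.4446e+9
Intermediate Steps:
I(B) = B**2/8 (I(B) = (B*B)/8 = B**2/8)
K = 8/441 (K = 1/((1/8)*21**2) = 1/((1/8)*441) = 1/(441/8) = 8/441 ≈ 0.018141)
J = 32540216/441 (J = (15 + (6 + 7)**2)*(401 + 8/441) = (15 + 13**2)*(176849/441) = (15 + 169)*(176849/441) = 184*(176849/441) = 32540216/441 ≈ 73787.)
J**2 = (32540216/441)**2 = 1058865657326656/194481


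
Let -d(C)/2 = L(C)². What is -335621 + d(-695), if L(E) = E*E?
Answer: -466626636871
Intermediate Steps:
L(E) = E²
d(C) = -2*C⁴
-335621 + d(-695) = -335621 - 2*(-695)⁴ = -335621 - 2*233313150625 = -335621 - 466626301250 = -466626636871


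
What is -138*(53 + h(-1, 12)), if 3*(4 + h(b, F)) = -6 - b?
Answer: -6532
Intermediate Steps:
h(b, F) = -6 - b/3 (h(b, F) = -4 + (-6 - b)/3 = -4 + (-2 - b/3) = -6 - b/3)
-138*(53 + h(-1, 12)) = -138*(53 + (-6 - 1/3*(-1))) = -138*(53 + (-6 + 1/3)) = -138*(53 - 17/3) = -138*142/3 = -6532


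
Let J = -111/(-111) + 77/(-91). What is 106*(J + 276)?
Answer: 380540/13 ≈ 29272.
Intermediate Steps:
J = 2/13 (J = -111*(-1/111) + 77*(-1/91) = 1 - 11/13 = 2/13 ≈ 0.15385)
106*(J + 276) = 106*(2/13 + 276) = 106*(3590/13) = 380540/13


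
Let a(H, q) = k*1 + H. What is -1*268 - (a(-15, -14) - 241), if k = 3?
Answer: -15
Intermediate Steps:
a(H, q) = 3 + H (a(H, q) = 3*1 + H = 3 + H)
-1*268 - (a(-15, -14) - 241) = -1*268 - ((3 - 15) - 241) = -268 - (-12 - 241) = -268 - 1*(-253) = -268 + 253 = -15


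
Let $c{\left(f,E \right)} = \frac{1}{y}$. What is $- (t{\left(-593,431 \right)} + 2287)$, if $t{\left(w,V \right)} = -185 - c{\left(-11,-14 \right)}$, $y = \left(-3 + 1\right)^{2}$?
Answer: $- \frac{8407}{4} \approx -2101.8$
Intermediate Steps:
$y = 4$ ($y = \left(-2\right)^{2} = 4$)
$c{\left(f,E \right)} = \frac{1}{4}$
$t{\left(w,V \right)} = - \frac{741}{4}$ ($t{\left(w,V \right)} = -185 - \frac{1}{4} = - \frac{741}{4}$)
$- (t{\left(-593,431 \right)} + 2287) = - (- \frac{741}{4} + 2287) = \left(-1\right) \frac{8407}{4} = - \frac{8407}{4}$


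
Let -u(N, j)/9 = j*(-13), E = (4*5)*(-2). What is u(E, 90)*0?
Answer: 0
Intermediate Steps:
E = -40 (E = 20*(-2) = -40)
u(N, j) = 117*j (u(N, j) = -9*j*(-13) = -(-117)*j = 117*j)
u(E, 90)*0 = (117*90)*0 = 10530*0 = 0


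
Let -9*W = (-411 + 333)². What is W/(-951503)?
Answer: 676/951503 ≈ 0.00071045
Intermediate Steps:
W = -676 (W = -(-411 + 333)²/9 = -⅑*(-78)² = -⅑*6084 = -676)
W/(-951503) = -676/(-951503) = -676*(-1/951503) = 676/951503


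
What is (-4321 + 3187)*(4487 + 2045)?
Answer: -7407288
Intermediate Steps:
(-4321 + 3187)*(4487 + 2045) = -1134*6532 = -7407288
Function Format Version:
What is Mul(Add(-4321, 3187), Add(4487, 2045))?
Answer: -7407288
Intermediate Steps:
Mul(Add(-4321, 3187), Add(4487, 2045)) = Mul(-1134, 6532) = -7407288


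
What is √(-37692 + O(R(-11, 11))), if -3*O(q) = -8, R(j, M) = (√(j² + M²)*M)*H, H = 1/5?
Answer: 2*I*√84801/3 ≈ 194.14*I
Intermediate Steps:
H = ⅕ ≈ 0.20000
R(j, M) = M*√(M² + j²)/5 (R(j, M) = (√(j² + M²)*M)*(⅕) = (√(M² + j²)*M)*(⅕) = (M*√(M² + j²))*(⅕) = M*√(M² + j²)/5)
O(q) = 8/3 (O(q) = -⅓*(-8) = 8/3)
√(-37692 + O(R(-11, 11))) = √(-37692 + 8/3) = √(-113068/3) = 2*I*√84801/3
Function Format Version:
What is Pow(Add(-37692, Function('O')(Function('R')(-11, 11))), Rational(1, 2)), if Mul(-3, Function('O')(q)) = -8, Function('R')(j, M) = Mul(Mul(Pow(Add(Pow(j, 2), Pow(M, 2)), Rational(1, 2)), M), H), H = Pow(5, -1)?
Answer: Mul(Rational(2, 3), I, Pow(84801, Rational(1, 2))) ≈ Mul(194.14, I)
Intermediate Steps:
H = Rational(1, 5) ≈ 0.20000
Function('R')(j, M) = Mul(Rational(1, 5), M, Pow(Add(Pow(M, 2), Pow(j, 2)), Rational(1, 2))) (Function('R')(j, M) = Mul(Mul(Pow(Add(Pow(j, 2), Pow(M, 2)), Rational(1, 2)), M), Rational(1, 5)) = Mul(Mul(Pow(Add(Pow(M, 2), Pow(j, 2)), Rational(1, 2)), M), Rational(1, 5)) = Mul(Mul(M, Pow(Add(Pow(M, 2), Pow(j, 2)), Rational(1, 2))), Rational(1, 5)) = Mul(Rational(1, 5), M, Pow(Add(Pow(M, 2), Pow(j, 2)), Rational(1, 2))))
Function('O')(q) = Rational(8, 3) (Function('O')(q) = Mul(Rational(-1, 3), -8) = Rational(8, 3))
Pow(Add(-37692, Function('O')(Function('R')(-11, 11))), Rational(1, 2)) = Pow(Add(-37692, Rational(8, 3)), Rational(1, 2)) = Pow(Rational(-113068, 3), Rational(1, 2)) = Mul(Rational(2, 3), I, Pow(84801, Rational(1, 2)))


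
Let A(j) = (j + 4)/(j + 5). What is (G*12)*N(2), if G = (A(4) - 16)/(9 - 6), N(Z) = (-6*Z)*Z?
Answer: 4352/3 ≈ 1450.7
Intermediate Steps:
N(Z) = -6*Z**2
A(j) = (4 + j)/(5 + j)
G = -136/27 (G = ((4 + 4)/(5 + 4) - 16)/(9 - 6) = (8/9 - 16)/3 = ((1/9)*8 - 16)*(1/3) = (8/9 - 16)*(1/3) = -136/9*1/3 = -136/27 ≈ -5.0370)
(G*12)*N(2) = (-136/27*12)*(-6*2**2) = -(-1088)*4/3 = -544/9*(-24) = 4352/3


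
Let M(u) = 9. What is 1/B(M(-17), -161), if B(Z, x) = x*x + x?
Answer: 1/25760 ≈ 3.8820e-5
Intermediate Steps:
B(Z, x) = x + x² (B(Z, x) = x² + x = x + x²)
1/B(M(-17), -161) = 1/(-161*(1 - 161)) = 1/(-161*(-160)) = 1/25760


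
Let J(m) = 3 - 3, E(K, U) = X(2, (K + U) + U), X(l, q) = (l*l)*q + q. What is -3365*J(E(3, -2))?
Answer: 0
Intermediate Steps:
X(l, q) = q + q*l² (X(l, q) = l²*q + q = q*l² + q = q + q*l²)
E(K, U) = 5*K + 10*U (E(K, U) = ((K + U) + U)*(1 + 2²) = (K + 2*U)*(1 + 4) = (K + 2*U)*5 = 5*K + 10*U)
J(m) = 0
-3365*J(E(3, -2)) = -3365*0 = 0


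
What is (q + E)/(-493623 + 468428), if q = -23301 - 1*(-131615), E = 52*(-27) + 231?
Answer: -107141/25195 ≈ -4.2525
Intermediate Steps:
E = -1173 (E = -1404 + 231 = -1173)
q = 108314 (q = -23301 + 131615 = 108314)
(q + E)/(-493623 + 468428) = (108314 - 1173)/(-493623 + 468428) = 107141/(-25195) = 107141*(-1/25195) = -107141/25195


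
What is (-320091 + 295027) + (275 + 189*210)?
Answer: 14901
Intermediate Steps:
(-320091 + 295027) + (275 + 189*210) = -25064 + (275 + 39690) = -25064 + 39965 = 14901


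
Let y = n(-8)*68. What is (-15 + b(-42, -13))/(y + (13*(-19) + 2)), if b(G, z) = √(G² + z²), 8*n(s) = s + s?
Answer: 5/127 - √1933/381 ≈ -0.076026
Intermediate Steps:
n(s) = s/4 (n(s) = (s + s)/8 = (2*s)/8 = s/4)
y = -136 (y = ((¼)*(-8))*68 = -2*68 = -136)
(-15 + b(-42, -13))/(y + (13*(-19) + 2)) = (-15 + √((-42)² + (-13)²))/(-136 + (13*(-19) + 2)) = (-15 + √(1764 + 169))/(-136 + (-247 + 2)) = (-15 + √1933)/(-136 - 245) = (-15 + √1933)/(-381) = (-15 + √1933)*(-1/381) = 5/127 - √1933/381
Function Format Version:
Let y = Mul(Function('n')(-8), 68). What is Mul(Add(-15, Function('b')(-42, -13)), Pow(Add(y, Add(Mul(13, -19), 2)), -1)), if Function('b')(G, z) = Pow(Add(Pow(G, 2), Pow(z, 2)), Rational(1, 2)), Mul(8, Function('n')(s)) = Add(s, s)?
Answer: Add(Rational(5, 127), Mul(Rational(-1, 381), Pow(1933, Rational(1, 2)))) ≈ -0.076026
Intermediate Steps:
Function('n')(s) = Mul(Rational(1, 4), s) (Function('n')(s) = Mul(Rational(1, 8), Add(s, s)) = Mul(Rational(1, 8), Mul(2, s)) = Mul(Rational(1, 4), s))
y = -136 (y = Mul(Mul(Rational(1, 4), -8), 68) = Mul(-2, 68) = -136)
Mul(Add(-15, Function('b')(-42, -13)), Pow(Add(y, Add(Mul(13, -19), 2)), -1)) = Mul(Add(-15, Pow(Add(Pow(-42, 2), Pow(-13, 2)), Rational(1, 2))), Pow(Add(-136, Add(Mul(13, -19), 2)), -1)) = Mul(Add(-15, Pow(Add(1764, 169), Rational(1, 2))), Pow(Add(-136, Add(-247, 2)), -1)) = Mul(Add(-15, Pow(1933, Rational(1, 2))), Pow(Add(-136, -245), -1)) = Mul(Add(-15, Pow(1933, Rational(1, 2))), Pow(-381, -1)) = Mul(Add(-15, Pow(1933, Rational(1, 2))), Rational(-1, 381)) = Add(Rational(5, 127), Mul(Rational(-1, 381), Pow(1933, Rational(1, 2))))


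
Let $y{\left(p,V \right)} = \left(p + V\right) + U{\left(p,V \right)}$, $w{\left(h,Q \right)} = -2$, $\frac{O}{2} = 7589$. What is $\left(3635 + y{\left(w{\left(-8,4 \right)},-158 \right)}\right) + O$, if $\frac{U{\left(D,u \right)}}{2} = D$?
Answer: $18649$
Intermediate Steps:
$O = 15178$ ($O = 2 \cdot 7589 = 15178$)
$U{\left(D,u \right)} = 2 D$
$y{\left(p,V \right)} = V + 3 p$ ($y{\left(p,V \right)} = \left(p + V\right) + 2 p = \left(V + p\right) + 2 p = V + 3 p$)
$\left(3635 + y{\left(w{\left(-8,4 \right)},-158 \right)}\right) + O = \left(3635 + \left(-158 + 3 \left(-2\right)\right)\right) + 15178 = \left(3635 - 164\right) + 15178 = 3471 + 15178 = 18649$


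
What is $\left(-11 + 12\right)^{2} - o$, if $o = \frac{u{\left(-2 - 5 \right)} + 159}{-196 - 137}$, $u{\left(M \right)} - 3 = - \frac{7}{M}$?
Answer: $\frac{496}{333} \approx 1.4895$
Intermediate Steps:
$u{\left(M \right)} = 3 - \frac{7}{M}$
$o = - \frac{163}{333}$ ($o = \frac{\left(3 - \frac{7}{-2 - 5}\right) + 159}{-196 - 137} = \frac{\left(3 - \frac{7}{-7}\right) + 159}{-333} = \left(\left(3 - -1\right) + 159\right) \left(- \frac{1}{333}\right) = \left(\left(3 + 1\right) + 159\right) \left(- \frac{1}{333}\right) = \left(4 + 159\right) \left(- \frac{1}{333}\right) = 163 \left(- \frac{1}{333}\right) = - \frac{163}{333} \approx -0.48949$)
$\left(-11 + 12\right)^{2} - o = \left(-11 + 12\right)^{2} - - \frac{163}{333} = 1^{2} + \frac{163}{333} = 1 + \frac{163}{333} = \frac{496}{333}$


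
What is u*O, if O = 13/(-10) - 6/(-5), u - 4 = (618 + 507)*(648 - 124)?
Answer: -294752/5 ≈ -58950.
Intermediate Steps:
u = 589504 (u = 4 + (618 + 507)*(648 - 124) = 4 + 1125*524 = 4 + 589500 = 589504)
O = -1/10 (O = 13*(-1/10) - 6*(-1/5) = -13/10 + 6/5 = -1/10 ≈ -0.10000)
u*O = 589504*(-1/10) = -294752/5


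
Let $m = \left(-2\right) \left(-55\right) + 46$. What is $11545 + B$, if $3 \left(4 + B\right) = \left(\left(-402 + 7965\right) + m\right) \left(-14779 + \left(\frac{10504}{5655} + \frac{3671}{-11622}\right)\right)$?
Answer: $- \frac{64055520237959}{1685190} \approx -3.8011 \cdot 10^{7}$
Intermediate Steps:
$m = 156$ ($m = 110 + 46 = 156$)
$B = - \frac{64074975756509}{1685190}$ ($B = -4 + \frac{\left(\left(-402 + 7965\right) + 156\right) \left(-14779 + \left(\frac{10504}{5655} + \frac{3671}{-11622}\right)\right)}{3} = -4 + \frac{\left(7563 + 156\right) \left(-14779 + \left(10504 \cdot \frac{1}{5655} + 3671 \left(- \frac{1}{11622}\right)\right)\right)}{3} = -4 + \frac{7719 \left(-14779 + \left(\frac{808}{435} - \frac{3671}{11622}\right)\right)}{3} = -4 + \frac{7719 \left(-14779 + \frac{2597897}{1685190}\right)}{3} = -4 + \frac{7719 \left(- \frac{24902825113}{1685190}\right)}{3} = -4 + \frac{1}{3} \left(- \frac{64074969015749}{561730}\right) = -4 - \frac{64074969015749}{1685190} = - \frac{64074975756509}{1685190} \approx -3.8022 \cdot 10^{7}$)
$11545 + B = 11545 - \frac{64074975756509}{1685190} = - \frac{64055520237959}{1685190}$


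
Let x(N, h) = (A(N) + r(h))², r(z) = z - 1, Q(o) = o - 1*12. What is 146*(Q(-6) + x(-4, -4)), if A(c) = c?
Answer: 9198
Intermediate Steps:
Q(o) = -12 + o (Q(o) = o - 12 = -12 + o)
r(z) = -1 + z
x(N, h) = (-1 + N + h)² (x(N, h) = (N + (-1 + h))² = (-1 + N + h)²)
146*(Q(-6) + x(-4, -4)) = 146*((-12 - 6) + (-1 - 4 - 4)²) = 146*(-18 + (-9)²) = 146*(-18 + 81) = 146*63 = 9198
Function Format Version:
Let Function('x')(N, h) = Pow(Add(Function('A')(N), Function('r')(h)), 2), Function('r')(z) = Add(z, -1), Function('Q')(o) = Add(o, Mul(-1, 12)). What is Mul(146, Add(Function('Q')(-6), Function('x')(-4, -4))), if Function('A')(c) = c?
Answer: 9198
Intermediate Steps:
Function('Q')(o) = Add(-12, o) (Function('Q')(o) = Add(o, -12) = Add(-12, o))
Function('r')(z) = Add(-1, z)
Function('x')(N, h) = Pow(Add(-1, N, h), 2) (Function('x')(N, h) = Pow(Add(N, Add(-1, h)), 2) = Pow(Add(-1, N, h), 2))
Mul(146, Add(Function('Q')(-6), Function('x')(-4, -4))) = Mul(146, Add(Add(-12, -6), Pow(Add(-1, -4, -4), 2))) = Mul(146, Add(-18, Pow(-9, 2))) = Mul(146, Add(-18, 81)) = Mul(146, 63) = 9198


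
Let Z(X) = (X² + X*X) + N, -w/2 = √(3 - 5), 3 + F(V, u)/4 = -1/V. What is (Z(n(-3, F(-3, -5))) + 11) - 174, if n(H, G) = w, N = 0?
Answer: -179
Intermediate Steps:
F(V, u) = -12 - 4/V (F(V, u) = -12 + 4*(-1/V) = -12 - 4/V)
w = -2*I*√2 (w = -2*√(3 - 5) = -2*I*√2 ≈ -2.8284*I)
n(H, G) = -2*I*√2
Z(X) = 2*X² (Z(X) = (X² + X*X) + 0 = (X² + X²) + 0 = 2*X² + 0 = 2*X²)
(Z(n(-3, F(-3, -5))) + 11) - 174 = (2*(-2*I*√2)² + 11) - 174 = (2*(-8) + 11) - 174 = (-16 + 11) - 174 = -5 - 174 = -179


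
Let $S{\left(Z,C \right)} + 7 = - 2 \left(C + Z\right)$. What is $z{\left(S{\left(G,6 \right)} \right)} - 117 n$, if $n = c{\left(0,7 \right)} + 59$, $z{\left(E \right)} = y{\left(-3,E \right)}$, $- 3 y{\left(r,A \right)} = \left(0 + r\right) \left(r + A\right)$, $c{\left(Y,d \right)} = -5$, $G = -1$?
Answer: $-6338$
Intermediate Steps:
$S{\left(Z,C \right)} = -7 - 2 C - 2 Z$ ($S{\left(Z,C \right)} = -7 - 2 \left(C + Z\right) = -7 - \left(2 C + 2 Z\right) = -7 - 2 C - 2 Z$)
$y{\left(r,A \right)} = - \frac{r \left(A + r\right)}{3}$ ($y{\left(r,A \right)} = - \frac{\left(0 + r\right) \left(r + A\right)}{3} = - \frac{r \left(A + r\right)}{3}$)
$z{\left(E \right)} = -3 + E$ ($z{\left(E \right)} = \left(- \frac{1}{3}\right) \left(-3\right) \left(E - 3\right) = \left(- \frac{1}{3}\right) \left(-3\right) \left(-3 + E\right) = -3 + E$)
$n = 54$ ($n = -5 + 59 = 54$)
$z{\left(S{\left(G,6 \right)} \right)} - 117 n = \left(-3 - 17\right) - 6318 = -20 - 6318 = -6338$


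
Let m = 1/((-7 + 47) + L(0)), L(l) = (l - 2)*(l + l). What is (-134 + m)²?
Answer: 28718881/1600 ≈ 17949.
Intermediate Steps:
L(l) = 2*l*(-2 + l) (L(l) = (-2 + l)*(2*l) = 2*l*(-2 + l))
m = 1/40 (m = 1/((-7 + 47) + 2*0*(-2 + 0)) = 1/(40 + 2*0*(-2)) = 1/(40 + 0) = 1/40 ≈ 0.025000)
(-134 + m)² = (-134 + 1/40)² = (-5359/40)² = 28718881/1600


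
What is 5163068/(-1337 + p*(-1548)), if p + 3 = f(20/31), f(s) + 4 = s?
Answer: 160055108/263509 ≈ 607.40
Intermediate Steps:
f(s) = -4 + s
p = -197/31 (p = -3 + (-4 + 20/31) = -3 - 104/31 = -197/31 ≈ -6.3548)
5163068/(-1337 + p*(-1548)) = 5163068/(-1337 - 197/31*(-1548)) = 5163068/(-1337 + 304956/31) = 5163068/(263509/31) = 5163068*(31/263509) = 160055108/263509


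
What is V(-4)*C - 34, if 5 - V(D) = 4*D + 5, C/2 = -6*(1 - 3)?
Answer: 350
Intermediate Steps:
C = 24 (C = 2*(-6*(1 - 3)) = 2*(-6*(-2)) = 2*12 = 24)
V(D) = -4*D (V(D) = 5 - (4*D + 5) = 5 - (5 + 4*D) = 5 + (-5 - 4*D) = -4*D)
V(-4)*C - 34 = -4*(-4)*24 - 34 = 16*24 - 34 = 384 - 34 = 350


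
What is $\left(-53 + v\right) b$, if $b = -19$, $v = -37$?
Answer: $1710$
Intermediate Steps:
$\left(-53 + v\right) b = \left(-53 - 37\right) \left(-19\right) = \left(-90\right) \left(-19\right) = 1710$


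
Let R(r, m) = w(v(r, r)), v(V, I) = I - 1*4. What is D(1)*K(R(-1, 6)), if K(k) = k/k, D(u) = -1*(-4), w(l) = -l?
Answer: 4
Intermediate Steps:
v(V, I) = -4 + I (v(V, I) = I - 4 = -4 + I)
D(u) = 4
R(r, m) = 4 - r (R(r, m) = -(-4 + r) = 4 - r)
K(k) = 1
D(1)*K(R(-1, 6)) = 4*1 = 4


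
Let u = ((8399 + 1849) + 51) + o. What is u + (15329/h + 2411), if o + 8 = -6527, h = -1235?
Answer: 7610796/1235 ≈ 6162.6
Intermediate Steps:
o = -6535 (o = -8 - 6527 = -6535)
u = 3764 (u = ((8399 + 1849) + 51) - 6535 = (10248 + 51) - 6535 = 10299 - 6535 = 3764)
u + (15329/h + 2411) = 3764 + (15329/(-1235) + 2411) = 3764 + (15329*(-1/1235) + 2411) = 3764 + (-15329/1235 + 2411) = 3764 + 2962256/1235 = 7610796/1235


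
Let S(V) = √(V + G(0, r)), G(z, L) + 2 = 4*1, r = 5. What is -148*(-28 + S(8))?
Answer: 4144 - 148*√10 ≈ 3676.0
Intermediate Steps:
G(z, L) = 2 (G(z, L) = -2 + 4*1 = -2 + 4 = 2)
S(V) = √(2 + V) (S(V) = √(V + 2) = √(2 + V))
-148*(-28 + S(8)) = -148*(-28 + √(2 + 8)) = -148*(-28 + √10) = 4144 - 148*√10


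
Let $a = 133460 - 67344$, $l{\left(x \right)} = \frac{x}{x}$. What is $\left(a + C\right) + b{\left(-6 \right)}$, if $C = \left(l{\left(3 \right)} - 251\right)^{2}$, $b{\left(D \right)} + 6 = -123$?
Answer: $128487$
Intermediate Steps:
$b{\left(D \right)} = -129$ ($b{\left(D \right)} = -6 - 123 = -129$)
$l{\left(x \right)} = 1$
$C = 62500$ ($C = \left(1 - 251\right)^{2} = \left(-250\right)^{2} = 62500$)
$a = 66116$
$\left(a + C\right) + b{\left(-6 \right)} = \left(66116 + 62500\right) - 129 = 128616 - 129 = 128487$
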